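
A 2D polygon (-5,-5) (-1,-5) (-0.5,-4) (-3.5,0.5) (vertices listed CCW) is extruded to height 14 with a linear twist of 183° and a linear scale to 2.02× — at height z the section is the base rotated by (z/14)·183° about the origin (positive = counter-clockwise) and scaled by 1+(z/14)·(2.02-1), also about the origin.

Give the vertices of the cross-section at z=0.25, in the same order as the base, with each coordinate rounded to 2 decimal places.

Cross-section at z=0.25: (-4.79,-5.37) (-0.73,-5.14) (-0.28,-4.10) (-3.59,0.31)

t = z/height = 0.25/14 = 0.0178571
s = 1 + (scale-1)·z/height = 1 + (2.02-1)·0.25/14 = 1.018214
θ = twist·z/height = 183°·0.25/14 = 3.2679° = 0.057035 rad
cos θ = 0.998374, sin θ = 0.057004 (intermediates below are computed at full precision and shown rounded to 5 d.p.)
v1: (-5,-5) → rotate → (-4.70685,-5.27689) → ×s → (-4.79258,-5.37300) → (-4.79,-5.37)
v2: (-1,-5) → rotate → (-0.71335,-5.04887) → ×s → (-0.72635,-5.14084) → (-0.73,-5.14)
v3: (-0.5,-4) → rotate → (-0.27117,-4.02200) → ×s → (-0.27611,-4.09526) → (-0.28,-4.10)
v4: (-3.5,0.5) → rotate → (-3.52281,0.29967) → ×s → (-3.58698,0.30513) → (-3.59,0.31)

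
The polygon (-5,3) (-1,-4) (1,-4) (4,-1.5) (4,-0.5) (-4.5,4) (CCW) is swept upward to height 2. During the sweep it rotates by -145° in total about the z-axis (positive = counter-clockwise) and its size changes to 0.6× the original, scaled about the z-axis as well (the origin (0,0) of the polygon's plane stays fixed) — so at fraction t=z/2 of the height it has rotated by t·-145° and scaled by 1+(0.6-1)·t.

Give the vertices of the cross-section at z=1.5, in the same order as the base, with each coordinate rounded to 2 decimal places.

Cross-section at z=1.5: (3.11,2.64) (-2.43,1.56) (-2.88,0.24) (-1.89,-2.31) (-1.23,-2.54) (3.66,2.08)

t = z/height = 1.5/2 = 0.75
s = 1 + (scale-1)·z/height = 1 + (0.6-1)·1.5/2 = 0.700000
θ = twist·z/height = -145°·1.5/2 = -108.7500° = -1.898046 rad
cos θ = -0.321439, sin θ = -0.946930 (intermediates below are computed at full precision and shown rounded to 5 d.p.)
v1: (-5,3) → rotate → (4.44799,3.77033) → ×s → (3.11359,2.63923) → (3.11,2.64)
v2: (-1,-4) → rotate → (-3.46628,2.23269) → ×s → (-2.42640,1.56288) → (-2.43,1.56)
v3: (1,-4) → rotate → (-4.10916,0.33883) → ×s → (-2.87641,0.23718) → (-2.88,0.24)
v4: (4,-1.5) → rotate → (-2.70615,-3.30556) → ×s → (-1.89431,-2.31389) → (-1.89,-2.31)
v5: (4,-0.5) → rotate → (-1.75922,-3.62700) → ×s → (-1.23146,-2.53890) → (-1.23,-2.54)
v6: (-4.5,4) → rotate → (5.23420,2.97543) → ×s → (3.66394,2.08280) → (3.66,2.08)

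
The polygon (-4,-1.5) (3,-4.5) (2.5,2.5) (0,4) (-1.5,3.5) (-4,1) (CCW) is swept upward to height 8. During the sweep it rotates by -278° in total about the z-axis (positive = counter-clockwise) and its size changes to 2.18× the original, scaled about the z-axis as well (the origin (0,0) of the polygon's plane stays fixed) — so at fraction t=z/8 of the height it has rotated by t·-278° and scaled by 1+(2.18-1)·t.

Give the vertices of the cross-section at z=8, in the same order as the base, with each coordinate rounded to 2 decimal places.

Cross-section at z=8: (2.02,-9.09) (10.62,5.11) (-4.64,6.16) (-8.64,1.21) (-8.01,-2.18) (-3.37,-8.33)

t = z/height = 8/8 = 1
s = 1 + (scale-1)·z/height = 1 + (2.18-1)·8/8 = 2.180000
θ = twist·z/height = -278°·8/8 = -278.0000° = -4.852015 rad
cos θ = 0.139173, sin θ = 0.990268 (intermediates below are computed at full precision and shown rounded to 5 d.p.)
v1: (-4,-1.5) → rotate → (0.92871,-4.16983) → ×s → (2.02459,-9.09023) → (2.02,-9.09)
v2: (3,-4.5) → rotate → (4.87373,2.34453) → ×s → (10.62472,5.11107) → (10.62,5.11)
v3: (2.5,2.5) → rotate → (-2.12774,2.82360) → ×s → (-4.63847,6.15545) → (-4.64,6.16)
v4: (0,4) → rotate → (-3.96107,0.55669) → ×s → (-8.63514,1.21359) → (-8.64,1.21)
v5: (-1.5,3.5) → rotate → (-3.67470,-0.99830) → ×s → (-8.01084,-2.17629) → (-8.01,-2.18)
v6: (-4,1) → rotate → (-1.54696,-3.82190) → ×s → (-3.37237,-8.33174) → (-3.37,-8.33)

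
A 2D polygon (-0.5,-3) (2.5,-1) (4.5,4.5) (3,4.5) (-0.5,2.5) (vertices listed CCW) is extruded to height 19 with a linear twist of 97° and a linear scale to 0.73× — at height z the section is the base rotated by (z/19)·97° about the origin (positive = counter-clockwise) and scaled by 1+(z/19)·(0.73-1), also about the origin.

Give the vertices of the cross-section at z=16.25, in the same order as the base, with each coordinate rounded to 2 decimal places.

Cross-section at z=16.25: (2.24,-0.66) (1.00,1.81) (-3.01,3.86) (-3.15,2.71) (-1.96,-0.15)

t = z/height = 16.25/19 = 0.855263
s = 1 + (scale-1)·z/height = 1 + (0.73-1)·16.25/19 = 0.769079
θ = twist·z/height = 97°·16.25/19 = 82.9605° = 1.447934 rad
cos θ = 0.122553, sin θ = 0.992462 (intermediates below are computed at full precision and shown rounded to 5 d.p.)
v1: (-0.5,-3) → rotate → (2.91611,-0.86389) → ×s → (2.24272,-0.66440) → (2.24,-0.66)
v2: (2.5,-1) → rotate → (1.29884,2.35860) → ×s → (0.99891,1.81395) → (1.00,1.81)
v3: (4.5,4.5) → rotate → (-3.91459,5.01757) → ×s → (-3.01063,3.85891) → (-3.01,3.86)
v4: (3,4.5) → rotate → (-4.09842,3.52887) → ×s → (-3.15201,2.71398) → (-3.15,2.71)
v5: (-0.5,2.5) → rotate → (-2.54243,-0.18985) → ×s → (-1.95533,-0.14601) → (-1.96,-0.15)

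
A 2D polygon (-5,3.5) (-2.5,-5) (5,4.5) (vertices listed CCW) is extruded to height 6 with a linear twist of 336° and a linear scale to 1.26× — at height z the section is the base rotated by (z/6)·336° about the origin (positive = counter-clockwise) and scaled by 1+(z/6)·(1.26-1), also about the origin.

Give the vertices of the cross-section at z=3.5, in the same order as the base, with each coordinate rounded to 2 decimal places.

Cross-section at z=3.5: (6.65,-2.29) (1.18,6.33) (-4.11,-6.57)

t = z/height = 3.5/6 = 0.583333
s = 1 + (scale-1)·z/height = 1 + (1.26-1)·3.5/6 = 1.151667
θ = twist·z/height = 336°·3.5/6 = 196.0000° = 3.420845 rad
cos θ = -0.961262, sin θ = -0.275637 (intermediates below are computed at full precision and shown rounded to 5 d.p.)
v1: (-5,3.5) → rotate → (5.77104,-1.98623) → ×s → (6.64631,-2.28747) → (6.65,-2.29)
v2: (-2.5,-5) → rotate → (1.02497,5.49540) → ×s → (1.18042,6.32887) → (1.18,6.33)
v3: (5,4.5) → rotate → (-3.56594,-5.70386) → ×s → (-4.10677,-6.56895) → (-4.11,-6.57)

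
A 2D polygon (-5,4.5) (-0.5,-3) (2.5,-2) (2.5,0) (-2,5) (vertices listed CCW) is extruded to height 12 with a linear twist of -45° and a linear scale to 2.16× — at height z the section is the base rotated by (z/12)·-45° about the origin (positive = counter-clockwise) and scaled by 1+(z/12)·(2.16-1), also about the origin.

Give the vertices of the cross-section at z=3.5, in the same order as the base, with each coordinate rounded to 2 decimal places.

t = z/height = 3.5/12 = 0.291667
s = 1 + (scale-1)·z/height = 1 + (2.16-1)·3.5/12 = 1.338333
θ = twist·z/height = -45°·3.5/12 = -13.1250° = -0.229074 rad
cos θ = 0.973877, sin θ = -0.227076 (intermediates below are computed at full precision and shown rounded to 5 d.p.)
v1: (-5,4.5) → rotate → (-3.84754,5.51783) → ×s → (-5.14929,7.38469) → (-5.15,7.38)
v2: (-0.5,-3) → rotate → (-1.16817,-2.80809) → ×s → (-1.56340,-3.75816) → (-1.56,-3.76)
v3: (2.5,-2) → rotate → (1.98054,-2.51544) → ×s → (2.65062,-3.36650) → (2.65,-3.37)
v4: (2.5,0) → rotate → (2.43469,-0.56769) → ×s → (3.25843,-0.75976) → (3.26,-0.76)
v5: (-2,5) → rotate → (-0.81237,5.32354) → ×s → (-1.08723,7.12467) → (-1.09,7.12)

Cross-section at z=3.5: (-5.15,7.38) (-1.56,-3.76) (2.65,-3.37) (3.26,-0.76) (-1.09,7.12)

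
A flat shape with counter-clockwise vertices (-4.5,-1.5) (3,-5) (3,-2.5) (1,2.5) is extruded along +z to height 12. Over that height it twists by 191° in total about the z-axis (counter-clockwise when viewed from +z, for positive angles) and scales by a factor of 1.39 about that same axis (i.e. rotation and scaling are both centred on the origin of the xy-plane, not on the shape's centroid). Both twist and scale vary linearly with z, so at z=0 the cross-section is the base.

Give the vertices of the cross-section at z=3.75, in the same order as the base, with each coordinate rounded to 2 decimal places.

Cross-section at z=3.75: (-1.10,-5.21) (6.54,0.07) (4.12,1.49) (-1.86,2.38)

t = z/height = 3.75/12 = 0.3125
s = 1 + (scale-1)·z/height = 1 + (1.39-1)·3.75/12 = 1.121875
θ = twist·z/height = 191°·3.75/12 = 59.6875° = 1.041743 rad
cos θ = 0.504716, sin θ = 0.863285 (intermediates below are computed at full precision and shown rounded to 5 d.p.)
v1: (-4.5,-1.5) → rotate → (-0.97629,-4.64186) → ×s → (-1.09528,-5.20759) → (-1.10,-5.21)
v2: (3,-5) → rotate → (5.83058,0.06628) → ×s → (6.54118,0.07435) → (6.54,0.07)
v3: (3,-2.5) → rotate → (3.67236,1.32807) → ×s → (4.11993,1.48992) → (4.12,1.49)
v4: (1,2.5) → rotate → (-1.65350,2.12508) → ×s → (-1.85502,2.38407) → (-1.86,2.38)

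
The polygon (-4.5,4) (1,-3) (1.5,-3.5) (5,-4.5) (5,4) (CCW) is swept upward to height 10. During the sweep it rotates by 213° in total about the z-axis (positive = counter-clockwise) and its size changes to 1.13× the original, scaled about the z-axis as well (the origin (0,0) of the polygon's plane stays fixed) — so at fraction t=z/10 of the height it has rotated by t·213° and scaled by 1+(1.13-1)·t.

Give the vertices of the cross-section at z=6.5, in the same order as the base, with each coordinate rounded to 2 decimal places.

Cross-section at z=6.5: (0.77,-6.48) (1.35,3.15) (1.30,3.92) (-0.82,7.25) (-6.94,0.35)

t = z/height = 6.5/10 = 0.65
s = 1 + (scale-1)·z/height = 1 + (1.13-1)·6.5/10 = 1.084500
θ = twist·z/height = 213°·6.5/10 = 138.4500° = 2.416408 rad
cos θ = -0.748377, sin θ = 0.663273 (intermediates below are computed at full precision and shown rounded to 5 d.p.)
v1: (-4.5,4) → rotate → (0.71460,-5.97824) → ×s → (0.77499,-6.48340) → (0.77,-6.48)
v2: (1,-3) → rotate → (1.24144,2.90840) → ×s → (1.34634,3.15417) → (1.35,3.15)
v3: (1.5,-3.5) → rotate → (1.19889,3.61423) → ×s → (1.30020,3.91963) → (1.30,3.92)
v4: (5,-4.5) → rotate → (-0.75716,6.68406) → ×s → (-0.82114,7.24887) → (-0.82,7.25)
v5: (5,4) → rotate → (-6.39498,0.32286) → ×s → (-6.93536,0.35014) → (-6.94,0.35)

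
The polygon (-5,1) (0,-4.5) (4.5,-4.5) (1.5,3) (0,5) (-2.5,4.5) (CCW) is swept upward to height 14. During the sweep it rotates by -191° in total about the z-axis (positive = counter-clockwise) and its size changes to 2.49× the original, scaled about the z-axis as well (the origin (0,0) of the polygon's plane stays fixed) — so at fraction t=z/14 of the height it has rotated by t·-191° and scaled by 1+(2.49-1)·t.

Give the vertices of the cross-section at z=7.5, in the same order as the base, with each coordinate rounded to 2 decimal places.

t = z/height = 7.5/14 = 0.535714
s = 1 + (scale-1)·z/height = 1 + (2.49-1)·7.5/14 = 1.798214
θ = twist·z/height = -191°·7.5/14 = -102.3214° = -1.785846 rad
cos θ = -0.213396, sin θ = -0.976966 (intermediates below are computed at full precision and shown rounded to 5 d.p.)
v1: (-5,1) → rotate → (2.04394,4.67143) → ×s → (3.67545,8.40024) → (3.68,8.40)
v2: (0,-4.5) → rotate → (-4.39635,0.96028) → ×s → (-7.90557,1.72679) → (-7.91,1.73)
v3: (4.5,-4.5) → rotate → (-5.35663,-3.43607) → ×s → (-9.63236,-6.17878) → (-9.63,-6.18)
v4: (1.5,3) → rotate → (2.61080,-2.10564) → ×s → (4.69478,-3.78638) → (4.69,-3.79)
v5: (0,5) → rotate → (4.88483,-1.06698) → ×s → (8.78397,-1.91866) → (8.78,-1.92)
v6: (-2.5,4.5) → rotate → (4.92984,1.48213) → ×s → (8.86490,2.66519) → (8.86,2.67)

Cross-section at z=7.5: (3.68,8.40) (-7.91,1.73) (-9.63,-6.18) (4.69,-3.79) (8.78,-1.92) (8.86,2.67)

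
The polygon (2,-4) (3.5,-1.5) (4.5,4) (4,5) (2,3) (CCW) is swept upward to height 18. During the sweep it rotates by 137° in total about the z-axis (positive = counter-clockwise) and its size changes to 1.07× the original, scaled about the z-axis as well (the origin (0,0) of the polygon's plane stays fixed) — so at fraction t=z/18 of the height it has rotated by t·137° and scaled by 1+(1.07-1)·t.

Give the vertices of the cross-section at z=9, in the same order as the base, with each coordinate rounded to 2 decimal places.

t = z/height = 9/18 = 0.5
s = 1 + (scale-1)·z/height = 1 + (1.07-1)·9/18 = 1.035000
θ = twist·z/height = 137°·9/18 = 68.5000° = 1.195551 rad
cos θ = 0.366501, sin θ = 0.930418 (intermediates below are computed at full precision and shown rounded to 5 d.p.)
v1: (2,-4) → rotate → (4.45467,0.39483) → ×s → (4.61059,0.40865) → (4.61,0.41)
v2: (3.5,-1.5) → rotate → (2.67838,2.70671) → ×s → (2.77212,2.80144) → (2.77,2.80)
v3: (4.5,4) → rotate → (-2.07241,5.65288) → ×s → (-2.14495,5.85073) → (-2.14,5.85)
v4: (4,5) → rotate → (-3.18608,5.55418) → ×s → (-3.29760,5.74857) → (-3.30,5.75)
v5: (2,3) → rotate → (-2.05825,2.96034) → ×s → (-2.13029,3.06395) → (-2.13,3.06)

Cross-section at z=9: (4.61,0.41) (2.77,2.80) (-2.14,5.85) (-3.30,5.75) (-2.13,3.06)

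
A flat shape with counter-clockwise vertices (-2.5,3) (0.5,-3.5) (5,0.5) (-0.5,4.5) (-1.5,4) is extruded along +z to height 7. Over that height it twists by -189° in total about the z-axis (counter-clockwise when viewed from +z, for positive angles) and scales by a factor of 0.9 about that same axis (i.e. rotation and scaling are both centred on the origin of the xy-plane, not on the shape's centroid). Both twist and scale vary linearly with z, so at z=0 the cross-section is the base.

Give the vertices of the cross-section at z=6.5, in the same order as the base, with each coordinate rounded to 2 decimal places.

t = z/height = 6.5/7 = 0.928571
s = 1 + (scale-1)·z/height = 1 + (0.9-1)·6.5/7 = 0.907143
θ = twist·z/height = -189°·6.5/7 = -175.5000° = -3.063053 rad
cos θ = -0.996917, sin θ = -0.078459 (intermediates below are computed at full precision and shown rounded to 5 d.p.)
v1: (-2.5,3) → rotate → (2.72767,-2.79460) → ×s → (2.47439,-2.53511) → (2.47,-2.54)
v2: (0.5,-3.5) → rotate → (-0.77307,3.44998) → ×s → (-0.70128,3.12963) → (-0.70,3.13)
v3: (5,0.5) → rotate → (-4.94536,-0.89075) → ×s → (-4.48615,-0.80804) → (-4.49,-0.81)
v4: (-0.5,4.5) → rotate → (0.85152,-4.44690) → ×s → (0.77245,-4.03397) → (0.77,-4.03)
v5: (-1.5,4) → rotate → (1.80921,-3.86998) → ×s → (1.64121,-3.51063) → (1.64,-3.51)

Cross-section at z=6.5: (2.47,-2.54) (-0.70,3.13) (-4.49,-0.81) (0.77,-4.03) (1.64,-3.51)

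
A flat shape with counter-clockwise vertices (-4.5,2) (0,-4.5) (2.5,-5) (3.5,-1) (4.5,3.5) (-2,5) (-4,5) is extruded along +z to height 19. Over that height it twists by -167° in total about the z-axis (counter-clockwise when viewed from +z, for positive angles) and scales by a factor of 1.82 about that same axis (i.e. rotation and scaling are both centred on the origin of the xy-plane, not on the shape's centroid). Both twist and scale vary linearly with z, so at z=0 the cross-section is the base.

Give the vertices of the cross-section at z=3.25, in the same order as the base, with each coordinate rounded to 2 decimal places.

Cross-section at z=3.25: (-3.42,4.46) (-2.45,-4.51) (-0.22,-6.37) (2.96,-2.91) (6.41,1.05) (0.72,6.10) (-1.28,7.19)

t = z/height = 3.25/19 = 0.171053
s = 1 + (scale-1)·z/height = 1 + (1.82-1)·3.25/19 = 1.140263
θ = twist·z/height = -167°·3.25/19 = -28.5658° = -0.498567 rad
cos θ = 0.878269, sin θ = -0.478168 (intermediates below are computed at full precision and shown rounded to 5 d.p.)
v1: (-4.5,2) → rotate → (-2.99587,3.90829) → ×s → (-3.41608,4.45648) → (-3.42,4.46)
v2: (0,-4.5) → rotate → (-2.15175,-3.95221) → ×s → (-2.45357,-4.50656) → (-2.45,-4.51)
v3: (2.5,-5) → rotate → (-0.19517,-5.58676) → ×s → (-0.22254,-6.37038) → (-0.22,-6.37)
v4: (3.5,-1) → rotate → (2.59577,-2.55186) → ×s → (2.95986,-2.90979) → (2.96,-2.91)
v5: (4.5,3.5) → rotate → (5.62580,0.92219) → ×s → (6.41489,1.05154) → (6.41,1.05)
v6: (-2,5) → rotate → (0.63430,5.34768) → ×s → (0.72327,6.09776) → (0.72,6.10)
v7: (-4,5) → rotate → (-1.12224,6.30401) → ×s → (-1.27965,7.18823) → (-1.28,7.19)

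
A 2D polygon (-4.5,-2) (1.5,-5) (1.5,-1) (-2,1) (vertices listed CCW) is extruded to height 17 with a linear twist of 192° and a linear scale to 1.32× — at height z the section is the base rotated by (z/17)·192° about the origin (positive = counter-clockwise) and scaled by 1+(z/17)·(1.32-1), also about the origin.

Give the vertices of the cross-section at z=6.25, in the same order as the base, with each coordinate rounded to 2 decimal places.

Cross-section at z=6.25: (0.44,-5.49) (5.83,-0.28) (1.61,1.21) (-1.80,-1.74)

t = z/height = 6.25/17 = 0.367647
s = 1 + (scale-1)·z/height = 1 + (1.32-1)·6.25/17 = 1.117647
θ = twist·z/height = 192°·6.25/17 = 70.5882° = 1.231997 rad
cos θ = 0.332355, sin θ = 0.943154 (intermediates below are computed at full precision and shown rounded to 5 d.p.)
v1: (-4.5,-2) → rotate → (0.39071,-4.90890) → ×s → (0.43668,-5.48642) → (0.44,-5.49)
v2: (1.5,-5) → rotate → (5.21430,-0.24704) → ×s → (5.82775,-0.27611) → (5.83,-0.28)
v3: (1.5,-1) → rotate → (1.44169,1.08238) → ×s → (1.61130,1.20972) → (1.61,1.21)
v4: (-2,1) → rotate → (-1.60786,-1.55395) → ×s → (-1.79702,-1.73677) → (-1.80,-1.74)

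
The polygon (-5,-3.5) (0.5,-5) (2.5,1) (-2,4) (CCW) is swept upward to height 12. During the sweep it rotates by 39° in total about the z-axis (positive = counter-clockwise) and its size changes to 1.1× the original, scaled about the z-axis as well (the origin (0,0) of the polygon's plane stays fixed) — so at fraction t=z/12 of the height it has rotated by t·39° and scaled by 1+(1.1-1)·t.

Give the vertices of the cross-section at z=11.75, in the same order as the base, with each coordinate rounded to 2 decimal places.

Cross-section at z=11.75: (-1.94,-6.41) (3.83,-3.98) (1.48,2.56) (-4.44,2.09)

t = z/height = 11.75/12 = 0.979167
s = 1 + (scale-1)·z/height = 1 + (1.1-1)·11.75/12 = 1.097917
θ = twist·z/height = 39°·11.75/12 = 38.1875° = 0.666498 rad
cos θ = 0.785992, sin θ = 0.618237 (intermediates below are computed at full precision and shown rounded to 5 d.p.)
v1: (-5,-3.5) → rotate → (-1.76613,-5.84216) → ×s → (-1.93906,-6.41420) → (-1.94,-6.41)
v2: (0.5,-5) → rotate → (3.48418,-3.62084) → ×s → (3.82534,-3.97538) → (3.83,-3.98)
v3: (2.5,1) → rotate → (1.34674,2.33158) → ×s → (1.47861,2.55989) → (1.48,2.56)
v4: (-2,4) → rotate → (-4.04493,1.90749) → ×s → (-4.44100,2.09427) → (-4.44,2.09)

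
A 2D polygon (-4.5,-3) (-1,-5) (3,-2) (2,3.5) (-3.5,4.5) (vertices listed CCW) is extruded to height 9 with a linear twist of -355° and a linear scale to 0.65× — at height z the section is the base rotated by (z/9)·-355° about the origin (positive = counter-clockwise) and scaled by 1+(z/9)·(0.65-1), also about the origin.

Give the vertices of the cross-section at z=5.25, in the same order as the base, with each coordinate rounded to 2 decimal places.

Cross-section at z=5.25: (4.28,0.50) (2.52,3.18) (-1.40,2.50) (-2.69,-1.76) (0.85,-4.46)

t = z/height = 5.25/9 = 0.583333
s = 1 + (scale-1)·z/height = 1 + (0.65-1)·5.25/9 = 0.795833
θ = twist·z/height = -355°·5.25/9 = -207.0833° = -3.614286 rad
cos θ = -0.890345, sin θ = 0.455286 (intermediates below are computed at full precision and shown rounded to 5 d.p.)
v1: (-4.5,-3) → rotate → (5.37241,0.62225) → ×s → (4.27554,0.49521) → (4.28,0.50)
v2: (-1,-5) → rotate → (3.16677,3.99644) → ×s → (2.52023,3.18050) → (2.52,3.18)
v3: (3,-2) → rotate → (-1.76046,3.14655) → ×s → (-1.40104,2.50413) → (-1.40,2.50)
v4: (2,3.5) → rotate → (-3.37419,-2.20564) → ×s → (-2.68529,-1.75532) → (-2.69,-1.76)
v5: (-3.5,4.5) → rotate → (1.06742,-5.60005) → ×s → (0.84949,-4.45671) → (0.85,-4.46)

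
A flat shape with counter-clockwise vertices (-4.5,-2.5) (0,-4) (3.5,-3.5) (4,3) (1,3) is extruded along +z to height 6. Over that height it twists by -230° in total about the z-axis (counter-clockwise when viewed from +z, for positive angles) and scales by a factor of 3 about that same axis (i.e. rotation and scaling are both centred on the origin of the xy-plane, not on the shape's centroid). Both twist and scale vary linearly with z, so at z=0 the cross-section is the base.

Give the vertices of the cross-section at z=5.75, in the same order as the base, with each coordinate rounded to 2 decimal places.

t = z/height = 5.75/6 = 0.958333
s = 1 + (scale-1)·z/height = 1 + (3-1)·5.75/6 = 2.916667
θ = twist·z/height = -230°·5.75/6 = -220.4167° = -3.846997 rad
cos θ = -0.761350, sin θ = 0.648341 (intermediates below are computed at full precision and shown rounded to 5 d.p.)
v1: (-4.5,-2.5) → rotate → (5.04693,-1.01416) → ×s → (14.72020,-2.95797) → (14.72,-2.96)
v2: (0,-4) → rotate → (2.59337,3.04540) → ×s → (7.56398,8.88241) → (7.56,8.88)
v3: (3.5,-3.5) → rotate → (-0.39553,4.93392) → ×s → (-1.15363,14.39060) → (-1.15,14.39)
v4: (4,3) → rotate → (-4.99042,0.30932) → ×s → (-14.55540,0.90217) → (-14.56,0.90)
v5: (1,3) → rotate → (-2.70637,-1.63571) → ×s → (-7.89359,-4.77081) → (-7.89,-4.77)

Cross-section at z=5.75: (14.72,-2.96) (7.56,8.88) (-1.15,14.39) (-14.56,0.90) (-7.89,-4.77)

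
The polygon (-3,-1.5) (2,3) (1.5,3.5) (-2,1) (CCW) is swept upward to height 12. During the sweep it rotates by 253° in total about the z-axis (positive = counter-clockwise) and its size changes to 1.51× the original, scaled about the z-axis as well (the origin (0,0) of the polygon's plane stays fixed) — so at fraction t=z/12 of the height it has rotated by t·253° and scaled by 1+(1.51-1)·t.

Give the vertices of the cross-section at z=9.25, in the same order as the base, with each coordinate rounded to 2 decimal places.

Cross-section at z=9.25: (3.49,3.10) (-1.61,-4.76) (-0.75,-5.25) (3.05,-0.62)

t = z/height = 9.25/12 = 0.770833
s = 1 + (scale-1)·z/height = 1 + (1.51-1)·9.25/12 = 1.393125
θ = twist·z/height = 253°·9.25/12 = 195.0208° = 3.403756 rad
cos θ = -0.965832, sin θ = -0.259170 (intermediates below are computed at full precision and shown rounded to 5 d.p.)
v1: (-3,-1.5) → rotate → (2.50874,2.22626) → ×s → (3.49499,3.10146) → (3.49,3.10)
v2: (2,3) → rotate → (-1.15415,-3.41584) → ×s → (-1.60788,-4.75869) → (-1.61,-4.76)
v3: (1.5,3.5) → rotate → (-0.54165,-3.76917) → ×s → (-0.75459,-5.25092) → (-0.75,-5.25)
v4: (-2,1) → rotate → (2.19083,-0.44749) → ×s → (3.05210,-0.62341) → (3.05,-0.62)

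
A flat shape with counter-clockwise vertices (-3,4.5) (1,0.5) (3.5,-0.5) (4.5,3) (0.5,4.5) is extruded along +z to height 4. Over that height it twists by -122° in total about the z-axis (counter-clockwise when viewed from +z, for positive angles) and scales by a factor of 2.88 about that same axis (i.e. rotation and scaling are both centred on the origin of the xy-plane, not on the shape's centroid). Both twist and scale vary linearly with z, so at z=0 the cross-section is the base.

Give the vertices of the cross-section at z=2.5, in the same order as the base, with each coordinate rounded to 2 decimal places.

t = z/height = 2.5/4 = 0.625
s = 1 + (scale-1)·z/height = 1 + (2.88-1)·2.5/4 = 2.175000
θ = twist·z/height = -122°·2.5/4 = -76.2500° = -1.330814 rad
cos θ = 0.237686, sin θ = -0.971342 (intermediates below are computed at full precision and shown rounded to 5 d.p.)
v1: (-3,4.5) → rotate → (3.65798,3.98361) → ×s → (7.95611,8.66436) → (7.96,8.66)
v2: (1,0.5) → rotate → (0.72336,-0.85250) → ×s → (1.57330,-1.85419) → (1.57,-1.85)
v3: (3.5,-0.5) → rotate → (0.34623,-3.51854) → ×s → (0.75305,-7.65282) → (0.75,-7.65)
v4: (4.5,3) → rotate → (3.98361,-3.65798) → ×s → (8.66436,-7.95611) → (8.66,-7.96)
v5: (0.5,4.5) → rotate → (4.48988,0.58392) → ×s → (9.76549,1.27002) → (9.77,1.27)

Cross-section at z=2.5: (7.96,8.66) (1.57,-1.85) (0.75,-7.65) (8.66,-7.96) (9.77,1.27)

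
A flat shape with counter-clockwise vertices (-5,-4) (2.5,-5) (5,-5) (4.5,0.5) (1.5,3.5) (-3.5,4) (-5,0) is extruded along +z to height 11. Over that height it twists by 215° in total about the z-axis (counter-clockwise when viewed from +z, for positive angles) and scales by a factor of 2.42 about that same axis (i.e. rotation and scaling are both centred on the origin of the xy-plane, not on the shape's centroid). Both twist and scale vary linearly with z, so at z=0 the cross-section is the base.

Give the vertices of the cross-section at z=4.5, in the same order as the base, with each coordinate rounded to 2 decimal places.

t = z/height = 4.5/11 = 0.409091
s = 1 + (scale-1)·z/height = 1 + (2.42-1)·4.5/11 = 1.580909
θ = twist·z/height = 215°·4.5/11 = 87.9545° = 1.535096 rad
cos θ = 0.035692, sin θ = 0.999363 (intermediates below are computed at full precision and shown rounded to 5 d.p.)
v1: (-5,-4) → rotate → (3.81899,-5.13958) → ×s → (6.03748,-8.12521) → (6.04,-8.13)
v2: (2.5,-5) → rotate → (5.08604,2.31995) → ×s → (8.04057,3.66762) → (8.04,3.67)
v3: (5,-5) → rotate → (5.17528,4.81835) → ×s → (8.18164,7.61738) → (8.18,7.62)
v4: (4.5,0.5) → rotate → (-0.33907,4.51498) → ×s → (-0.53603,7.13777) → (-0.54,7.14)
v5: (1.5,3.5) → rotate → (-3.44423,1.62397) → ×s → (-5.44502,2.56734) → (-5.45,2.57)
v6: (-3.5,4) → rotate → (-4.12237,-3.35500) → ×s → (-6.51710,-5.30395) → (-6.52,-5.30)
v7: (-5,0) → rotate → (-0.17846,-4.99681) → ×s → (-0.28213,-7.89951) → (-0.28,-7.90)

Cross-section at z=4.5: (6.04,-8.13) (8.04,3.67) (8.18,7.62) (-0.54,7.14) (-5.45,2.57) (-6.52,-5.30) (-0.28,-7.90)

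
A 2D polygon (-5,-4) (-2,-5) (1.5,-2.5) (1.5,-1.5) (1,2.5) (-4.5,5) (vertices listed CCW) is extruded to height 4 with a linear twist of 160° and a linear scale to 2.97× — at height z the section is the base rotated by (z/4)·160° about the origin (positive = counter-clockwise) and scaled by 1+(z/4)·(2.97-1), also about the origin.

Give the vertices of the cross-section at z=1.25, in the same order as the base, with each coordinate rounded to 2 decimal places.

t = z/height = 1.25/4 = 0.3125
s = 1 + (scale-1)·z/height = 1 + (2.97-1)·1.25/4 = 1.615625
θ = twist·z/height = 160°·1.25/4 = 50.0000° = 0.872665 rad
cos θ = 0.642788, sin θ = 0.766044 (intermediates below are computed at full precision and shown rounded to 5 d.p.)
v1: (-5,-4) → rotate → (-0.14976,-6.40137) → ×s → (-0.24196,-10.34222) → (-0.24,-10.34)
v2: (-2,-5) → rotate → (2.54465,-4.74603) → ×s → (4.11120,-7.66780) → (4.11,-7.67)
v3: (1.5,-2.5) → rotate → (2.87929,-0.45790) → ×s → (4.65186,-0.73980) → (4.65,-0.74)
v4: (1.5,-1.5) → rotate → (2.11325,0.18489) → ×s → (3.41422,0.29871) → (3.41,0.30)
v5: (1,2.5) → rotate → (-1.27232,2.37301) → ×s → (-2.05560,3.83390) → (-2.06,3.83)
v6: (-4.5,5) → rotate → (-6.72277,-0.23326) → ×s → (-10.86147,-0.37686) → (-10.86,-0.38)

Cross-section at z=1.25: (-0.24,-10.34) (4.11,-7.67) (4.65,-0.74) (3.41,0.30) (-2.06,3.83) (-10.86,-0.38)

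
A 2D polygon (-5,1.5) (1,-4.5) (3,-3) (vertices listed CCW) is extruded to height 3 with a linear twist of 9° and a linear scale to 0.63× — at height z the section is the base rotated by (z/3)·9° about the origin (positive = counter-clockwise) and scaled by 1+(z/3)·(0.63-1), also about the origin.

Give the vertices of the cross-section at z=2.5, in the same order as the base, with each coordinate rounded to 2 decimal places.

Cross-section at z=2.5: (-3.56,0.58) (1.09,-3.00) (2.33,-1.79)

t = z/height = 2.5/3 = 0.833333
s = 1 + (scale-1)·z/height = 1 + (0.63-1)·2.5/3 = 0.691667
θ = twist·z/height = 9°·2.5/3 = 7.5000° = 0.130900 rad
cos θ = 0.991445, sin θ = 0.130526 (intermediates below are computed at full precision and shown rounded to 5 d.p.)
v1: (-5,1.5) → rotate → (-5.15301,0.83454) → ×s → (-3.56417,0.57722) → (-3.56,0.58)
v2: (1,-4.5) → rotate → (1.57881,-4.33098) → ×s → (1.09201,-2.99559) → (1.09,-3.00)
v3: (3,-3) → rotate → (3.36591,-2.58276) → ×s → (2.32809,-1.78641) → (2.33,-1.79)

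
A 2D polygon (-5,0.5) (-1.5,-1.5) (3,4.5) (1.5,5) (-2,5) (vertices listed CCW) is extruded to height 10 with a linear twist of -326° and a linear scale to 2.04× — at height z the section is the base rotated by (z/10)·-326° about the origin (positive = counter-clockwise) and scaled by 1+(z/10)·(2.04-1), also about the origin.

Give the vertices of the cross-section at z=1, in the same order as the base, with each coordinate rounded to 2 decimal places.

t = z/height = 1/10 = 0.1
s = 1 + (scale-1)·z/height = 1 + (2.04-1)·1/10 = 1.104000
θ = twist·z/height = -326°·1/10 = -32.6000° = -0.568977 rad
cos θ = 0.842452, sin θ = -0.538771 (intermediates below are computed at full precision and shown rounded to 5 d.p.)
v1: (-5,0.5) → rotate → (-3.94288,3.11508) → ×s → (-4.35294,3.43905) → (-4.35,3.44)
v2: (-1.5,-1.5) → rotate → (-2.07183,-0.45552) → ×s → (-2.28731,-0.50290) → (-2.29,-0.50)
v3: (3,4.5) → rotate → (4.95183,2.17472) → ×s → (5.46682,2.40089) → (5.47,2.40)
v4: (1.5,5) → rotate → (3.95753,3.40411) → ×s → (4.36912,3.75813) → (4.37,3.76)
v5: (-2,5) → rotate → (1.00895,5.28980) → ×s → (1.11388,5.83994) → (1.11,5.84)

Cross-section at z=1: (-4.35,3.44) (-2.29,-0.50) (5.47,2.40) (4.37,3.76) (1.11,5.84)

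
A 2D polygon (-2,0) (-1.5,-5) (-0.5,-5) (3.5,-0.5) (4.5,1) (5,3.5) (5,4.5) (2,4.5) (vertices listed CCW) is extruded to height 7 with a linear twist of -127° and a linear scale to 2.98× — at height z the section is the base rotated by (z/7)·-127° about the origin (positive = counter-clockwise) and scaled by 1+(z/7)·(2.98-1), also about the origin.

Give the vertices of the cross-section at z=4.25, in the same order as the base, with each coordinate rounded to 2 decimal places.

t = z/height = 4.25/7 = 0.607143
s = 1 + (scale-1)·z/height = 1 + (2.98-1)·4.25/7 = 2.202143
θ = twist·z/height = -127°·4.25/7 = -77.1071° = -1.345774 rad
cos θ = 0.223129, sin θ = -0.974789 (intermediates below are computed at full precision and shown rounded to 5 d.p.)
v1: (-2,0) → rotate → (-0.44626,1.94958) → ×s → (-0.98272,4.29325) → (-0.98,4.29)
v2: (-1.5,-5) → rotate → (-5.20864,0.34654) → ×s → (-11.47016,0.76313) → (-11.47,0.76)
v3: (-0.5,-5) → rotate → (-4.98551,-0.62825) → ×s → (-10.97880,-1.38349) → (-10.98,-1.38)
v4: (3.5,-0.5) → rotate → (0.29356,-3.52333) → ×s → (0.64645,-7.75887) → (0.65,-7.76)
v5: (4.5,1) → rotate → (1.97887,-4.16342) → ×s → (4.35775,-9.16845) → (4.36,-9.17)
v6: (5,3.5) → rotate → (4.52740,-4.09300) → ×s → (9.96999,-9.01336) → (9.97,-9.01)
v7: (5,4.5) → rotate → (5.50219,-3.86987) → ×s → (12.11662,-8.52200) → (12.12,-8.52)
v8: (2,4.5) → rotate → (4.83281,-0.94550) → ×s → (10.64253,-2.08212) → (10.64,-2.08)

Cross-section at z=4.25: (-0.98,4.29) (-11.47,0.76) (-10.98,-1.38) (0.65,-7.76) (4.36,-9.17) (9.97,-9.01) (12.12,-8.52) (10.64,-2.08)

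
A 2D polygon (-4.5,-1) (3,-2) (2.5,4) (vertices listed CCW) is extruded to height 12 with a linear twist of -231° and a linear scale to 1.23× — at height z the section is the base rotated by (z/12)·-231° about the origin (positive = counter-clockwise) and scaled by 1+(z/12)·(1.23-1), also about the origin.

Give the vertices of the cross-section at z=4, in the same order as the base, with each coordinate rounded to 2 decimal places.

Cross-section at z=4: (-2.14,4.48) (-1.37,-3.63) (4.80,-1.65)

t = z/height = 4/12 = 0.333333
s = 1 + (scale-1)·z/height = 1 + (1.23-1)·4/12 = 1.076667
θ = twist·z/height = -231°·4/12 = -77.0000° = -1.343904 rad
cos θ = 0.224951, sin θ = -0.974370 (intermediates below are computed at full precision and shown rounded to 5 d.p.)
v1: (-4.5,-1) → rotate → (-1.98665,4.15971) → ×s → (-2.13896,4.47863) → (-2.14,4.48)
v2: (3,-2) → rotate → (-1.27389,-3.37301) → ×s → (-1.37155,-3.63161) → (-1.37,-3.63)
v3: (2.5,4) → rotate → (4.45986,-1.53612) → ×s → (4.80178,-1.65389) → (4.80,-1.65)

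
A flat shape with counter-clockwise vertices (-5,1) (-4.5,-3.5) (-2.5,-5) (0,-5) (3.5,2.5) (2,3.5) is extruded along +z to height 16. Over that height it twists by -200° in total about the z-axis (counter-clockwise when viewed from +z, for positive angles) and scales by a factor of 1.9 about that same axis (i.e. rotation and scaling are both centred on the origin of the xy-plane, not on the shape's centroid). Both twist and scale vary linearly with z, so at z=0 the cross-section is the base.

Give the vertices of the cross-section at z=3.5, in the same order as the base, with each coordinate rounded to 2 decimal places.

t = z/height = 3.5/16 = 0.21875
s = 1 + (scale-1)·z/height = 1 + (1.9-1)·3.5/16 = 1.196875
θ = twist·z/height = -200°·3.5/16 = -43.7500° = -0.763582 rad
cos θ = 0.722364, sin θ = -0.691513 (intermediates below are computed at full precision and shown rounded to 5 d.p.)
v1: (-5,1) → rotate → (-2.92031,4.17993) → ×s → (-3.49524,5.00285) → (-3.50,5.00)
v2: (-4.5,-3.5) → rotate → (-5.67093,0.58353) → ×s → (-6.78740,0.69842) → (-6.79,0.70)
v3: (-2.5,-5) → rotate → (-5.26348,-1.88304) → ×s → (-6.29972,-2.25376) → (-6.30,-2.25)
v4: (0,-5) → rotate → (-3.45757,-3.61182) → ×s → (-4.13827,-4.32290) → (-4.14,-4.32)
v5: (3.5,2.5) → rotate → (4.25706,-0.61439) → ×s → (5.09516,-0.73534) → (5.10,-0.74)
v6: (2,3.5) → rotate → (3.86502,1.14525) → ×s → (4.62595,1.37072) → (4.63,1.37)

Cross-section at z=3.5: (-3.50,5.00) (-6.79,0.70) (-6.30,-2.25) (-4.14,-4.32) (5.10,-0.74) (4.63,1.37)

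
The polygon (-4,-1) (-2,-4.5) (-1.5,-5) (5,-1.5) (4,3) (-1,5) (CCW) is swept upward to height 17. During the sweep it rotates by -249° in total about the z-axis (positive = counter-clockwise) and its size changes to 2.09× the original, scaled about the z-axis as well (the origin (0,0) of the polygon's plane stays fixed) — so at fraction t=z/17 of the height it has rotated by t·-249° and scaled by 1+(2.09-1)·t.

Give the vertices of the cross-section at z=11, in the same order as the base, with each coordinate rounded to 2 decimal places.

Cross-section at z=11: (5.90,3.82) (0.74,8.36) (-0.34,8.90) (-8.90,-0.34) (-4.80,-7.05) (4.37,-7.52)

t = z/height = 11/17 = 0.647059
s = 1 + (scale-1)·z/height = 1 + (2.09-1)·11/17 = 1.705294
θ = twist·z/height = -249°·11/17 = -161.1176° = -2.812033 rad
cos θ = -0.946185, sin θ = -0.323626 (intermediates below are computed at full precision and shown rounded to 5 d.p.)
v1: (-4,-1) → rotate → (3.46111,2.24069) → ×s → (5.90222,3.82103) → (5.90,3.82)
v2: (-2,-4.5) → rotate → (0.43605,4.90508) → ×s → (0.74360,8.36461) → (0.74,8.36)
v3: (-1.5,-5) → rotate → (-0.19885,5.21636) → ×s → (-0.33910,8.89544) → (-0.34,8.90)
v4: (5,-1.5) → rotate → (-5.21636,-0.19885) → ×s → (-8.89544,-0.33910) → (-8.90,-0.34)
v5: (4,3) → rotate → (-2.81386,-4.13306) → ×s → (-4.79846,-7.04808) → (-4.80,-7.05)
v6: (-1,5) → rotate → (2.56432,-4.40730) → ×s → (4.37291,-7.51574) → (4.37,-7.52)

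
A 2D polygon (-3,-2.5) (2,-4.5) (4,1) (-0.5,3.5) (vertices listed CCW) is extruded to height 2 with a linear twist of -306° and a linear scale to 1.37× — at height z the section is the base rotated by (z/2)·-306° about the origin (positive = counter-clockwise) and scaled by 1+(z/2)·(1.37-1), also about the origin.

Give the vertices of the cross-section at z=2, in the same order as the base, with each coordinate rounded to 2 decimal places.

Cross-section at z=2: (0.36,-5.34) (6.60,-1.41) (2.11,5.24) (-4.28,2.26)

t = z/height = 2/2 = 1
s = 1 + (scale-1)·z/height = 1 + (1.37-1)·2/2 = 1.370000
θ = twist·z/height = -306°·2/2 = -306.0000° = -5.340708 rad
cos θ = 0.587785, sin θ = 0.809017 (intermediates below are computed at full precision and shown rounded to 5 d.p.)
v1: (-3,-2.5) → rotate → (0.25919,-3.89651) → ×s → (0.35509,-5.33822) → (0.36,-5.34)
v2: (2,-4.5) → rotate → (4.81615,-1.02700) → ×s → (6.59812,-1.40699) → (6.60,-1.41)
v3: (4,1) → rotate → (1.54212,3.82385) → ×s → (2.11271,5.23868) → (2.11,5.24)
v4: (-0.5,3.5) → rotate → (-3.12545,1.65274) → ×s → (-4.28187,2.26425) → (-4.28,2.26)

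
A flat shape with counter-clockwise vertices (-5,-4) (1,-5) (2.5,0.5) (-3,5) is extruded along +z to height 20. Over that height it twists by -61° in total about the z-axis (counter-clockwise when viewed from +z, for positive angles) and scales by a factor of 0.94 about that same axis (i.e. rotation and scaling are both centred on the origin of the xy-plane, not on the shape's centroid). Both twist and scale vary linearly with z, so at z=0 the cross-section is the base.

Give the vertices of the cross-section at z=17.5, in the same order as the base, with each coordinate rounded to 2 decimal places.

t = z/height = 17.5/20 = 0.875
s = 1 + (scale-1)·z/height = 1 + (0.94-1)·17.5/20 = 0.947500
θ = twist·z/height = -61°·17.5/20 = -53.3750° = -0.931569 rad
cos θ = 0.596575, sin θ = -0.802557 (intermediates below are computed at full precision and shown rounded to 5 d.p.)
v1: (-5,-4) → rotate → (-6.19310,1.62649) → ×s → (-5.86797,1.54110) → (-5.87,1.54)
v2: (1,-5) → rotate → (-3.41621,-3.78543) → ×s → (-3.23686,-3.58670) → (-3.24,-3.59)
v3: (2.5,0.5) → rotate → (1.89272,-1.70811) → ×s → (1.79335,-1.61843) → (1.79,-1.62)
v4: (-3,5) → rotate → (2.22306,5.39055) → ×s → (2.10635,5.10754) → (2.11,5.11)

Cross-section at z=17.5: (-5.87,1.54) (-3.24,-3.59) (1.79,-1.62) (2.11,5.11)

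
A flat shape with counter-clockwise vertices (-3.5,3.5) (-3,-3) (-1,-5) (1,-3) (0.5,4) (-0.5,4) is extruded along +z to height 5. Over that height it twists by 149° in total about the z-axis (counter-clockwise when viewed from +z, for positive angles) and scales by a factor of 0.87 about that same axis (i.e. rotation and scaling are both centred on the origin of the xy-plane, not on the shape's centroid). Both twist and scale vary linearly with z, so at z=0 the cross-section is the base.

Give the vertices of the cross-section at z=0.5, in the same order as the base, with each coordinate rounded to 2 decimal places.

Cross-section at z=0.5: (-4.23,2.45) (-2.10,-3.62) (0.32,-5.02) (1.72,-2.61) (-0.54,3.94) (-1.49,3.69)

t = z/height = 0.5/5 = 0.1
s = 1 + (scale-1)·z/height = 1 + (0.87-1)·0.5/5 = 0.987000
θ = twist·z/height = 149°·0.5/5 = 14.9000° = 0.260054 rad
cos θ = 0.966376, sin θ = 0.257133 (intermediates below are computed at full precision and shown rounded to 5 d.p.)
v1: (-3.5,3.5) → rotate → (-4.28228,2.48235) → ×s → (-4.22661,2.45008) → (-4.23,2.45)
v2: (-3,-3) → rotate → (-2.12773,-3.67053) → ×s → (-2.10007,-3.62281) → (-2.10,-3.62)
v3: (-1,-5) → rotate → (0.31929,-5.08901) → ×s → (0.31514,-5.02286) → (0.32,-5.02)
v4: (1,-3) → rotate → (1.73777,-2.64200) → ×s → (1.71518,-2.60765) → (1.72,-2.61)
v5: (0.5,4) → rotate → (-0.54534,3.99407) → ×s → (-0.53825,3.94215) → (-0.54,3.94)
v6: (-0.5,4) → rotate → (-1.51172,3.73694) → ×s → (-1.49207,3.68836) → (-1.49,3.69)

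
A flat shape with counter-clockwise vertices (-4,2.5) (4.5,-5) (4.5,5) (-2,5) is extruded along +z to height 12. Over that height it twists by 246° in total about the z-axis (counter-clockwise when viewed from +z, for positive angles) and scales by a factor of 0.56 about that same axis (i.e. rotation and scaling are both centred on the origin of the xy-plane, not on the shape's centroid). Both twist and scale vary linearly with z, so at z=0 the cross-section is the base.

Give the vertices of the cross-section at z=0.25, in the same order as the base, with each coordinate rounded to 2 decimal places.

Cross-section at z=0.25: (-4.17,2.11) (4.88,-4.54) (4.00,5.33) (-2.42,4.76)

t = z/height = 0.25/12 = 0.0208333
s = 1 + (scale-1)·z/height = 1 + (0.56-1)·0.25/12 = 0.990833
θ = twist·z/height = 246°·0.25/12 = 5.1250° = 0.089448 rad
cos θ = 0.996002, sin θ = 0.089329 (intermediates below are computed at full precision and shown rounded to 5 d.p.)
v1: (-4,2.5) → rotate → (-4.20733,2.13269) → ×s → (-4.16876,2.11314) → (-4.17,2.11)
v2: (4.5,-5) → rotate → (4.92865,-4.57803) → ×s → (4.88347,-4.53607) → (4.88,-4.54)
v3: (4.5,5) → rotate → (4.03537,5.38199) → ×s → (3.99837,5.33266) → (4.00,5.33)
v4: (-2,5) → rotate → (-2.43865,4.80135) → ×s → (-2.41629,4.75734) → (-2.42,4.76)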